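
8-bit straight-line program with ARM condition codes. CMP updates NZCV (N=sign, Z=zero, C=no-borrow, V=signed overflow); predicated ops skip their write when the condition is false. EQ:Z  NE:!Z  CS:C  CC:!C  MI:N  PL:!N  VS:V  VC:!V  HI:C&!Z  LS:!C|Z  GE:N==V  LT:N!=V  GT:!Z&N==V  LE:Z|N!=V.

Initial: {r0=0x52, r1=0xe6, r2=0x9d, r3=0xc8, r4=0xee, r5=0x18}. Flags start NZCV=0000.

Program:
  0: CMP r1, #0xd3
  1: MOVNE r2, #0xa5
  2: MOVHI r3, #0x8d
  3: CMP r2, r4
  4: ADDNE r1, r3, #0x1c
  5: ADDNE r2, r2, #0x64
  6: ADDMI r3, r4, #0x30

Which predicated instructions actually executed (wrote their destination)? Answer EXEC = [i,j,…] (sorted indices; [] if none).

0: ✓ CMP  NZCV=0010
1: ✓ MOVNE  r2←0xa5
2: ✓ MOVHI  r3←0x8d
3: ✓ CMP  NZCV=1000
4: ✓ ADDNE  r1←0xa9
5: ✓ ADDNE  r2←0x09
6: ✓ ADDMI  r3←0x1e

EXEC = [1,2,4,5,6]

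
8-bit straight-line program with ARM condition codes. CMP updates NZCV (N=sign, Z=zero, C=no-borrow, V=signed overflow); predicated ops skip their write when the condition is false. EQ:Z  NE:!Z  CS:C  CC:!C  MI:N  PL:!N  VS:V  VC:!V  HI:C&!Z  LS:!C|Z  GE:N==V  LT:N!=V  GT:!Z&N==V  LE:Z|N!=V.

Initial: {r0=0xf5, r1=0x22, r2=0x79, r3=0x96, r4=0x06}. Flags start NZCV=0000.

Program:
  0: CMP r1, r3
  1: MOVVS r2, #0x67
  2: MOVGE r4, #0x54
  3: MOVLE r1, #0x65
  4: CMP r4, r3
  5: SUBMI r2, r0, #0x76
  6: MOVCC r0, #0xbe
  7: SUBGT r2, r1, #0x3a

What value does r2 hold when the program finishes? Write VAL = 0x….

0: ✓ CMP  NZCV=1001
1: ✓ MOVVS  r2←0x67
2: ✓ MOVGE  r4←0x54
3: · MOVLE
4: ✓ CMP  NZCV=1001
5: ✓ SUBMI  r2←0x7f
6: ✓ MOVCC  r0←0xbe
7: ✓ SUBGT  r2←0xe8

VAL = 0xe8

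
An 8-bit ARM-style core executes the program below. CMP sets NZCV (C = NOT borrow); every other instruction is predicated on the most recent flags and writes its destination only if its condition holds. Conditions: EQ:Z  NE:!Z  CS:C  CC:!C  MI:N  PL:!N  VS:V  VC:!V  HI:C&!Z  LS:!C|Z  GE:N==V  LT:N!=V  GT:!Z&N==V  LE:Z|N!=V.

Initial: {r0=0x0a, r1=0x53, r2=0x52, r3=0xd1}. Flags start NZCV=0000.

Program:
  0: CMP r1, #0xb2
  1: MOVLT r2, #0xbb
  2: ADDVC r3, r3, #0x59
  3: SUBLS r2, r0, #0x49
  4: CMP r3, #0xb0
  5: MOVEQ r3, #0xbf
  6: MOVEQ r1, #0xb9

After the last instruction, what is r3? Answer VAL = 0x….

[0] flags=1001 → (cmp)
[1] flags=1001 LT?F → skip
[2] flags=1001 VC?F → skip
[3] flags=1001 LS?T → r2=0xc1
[4] flags=0010 → (cmp)
[5] flags=0010 EQ?F → skip
[6] flags=0010 EQ?F → skip

VAL = 0xd1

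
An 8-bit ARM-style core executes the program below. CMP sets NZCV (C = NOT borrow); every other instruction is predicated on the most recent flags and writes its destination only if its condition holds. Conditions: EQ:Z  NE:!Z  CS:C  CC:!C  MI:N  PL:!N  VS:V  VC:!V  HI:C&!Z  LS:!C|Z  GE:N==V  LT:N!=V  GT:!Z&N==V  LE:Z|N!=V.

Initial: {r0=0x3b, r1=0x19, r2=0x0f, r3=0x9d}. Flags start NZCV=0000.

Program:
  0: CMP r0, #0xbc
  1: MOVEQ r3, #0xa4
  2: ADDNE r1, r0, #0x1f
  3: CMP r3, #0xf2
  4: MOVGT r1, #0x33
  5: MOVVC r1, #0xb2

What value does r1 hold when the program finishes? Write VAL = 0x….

[0] flags=0000 → (cmp)
[1] flags=0000 EQ?F → skip
[2] flags=0000 NE?T → r1=0x5a
[3] flags=1000 → (cmp)
[4] flags=1000 GT?F → skip
[5] flags=1000 VC?T → r1=0xb2

VAL = 0xb2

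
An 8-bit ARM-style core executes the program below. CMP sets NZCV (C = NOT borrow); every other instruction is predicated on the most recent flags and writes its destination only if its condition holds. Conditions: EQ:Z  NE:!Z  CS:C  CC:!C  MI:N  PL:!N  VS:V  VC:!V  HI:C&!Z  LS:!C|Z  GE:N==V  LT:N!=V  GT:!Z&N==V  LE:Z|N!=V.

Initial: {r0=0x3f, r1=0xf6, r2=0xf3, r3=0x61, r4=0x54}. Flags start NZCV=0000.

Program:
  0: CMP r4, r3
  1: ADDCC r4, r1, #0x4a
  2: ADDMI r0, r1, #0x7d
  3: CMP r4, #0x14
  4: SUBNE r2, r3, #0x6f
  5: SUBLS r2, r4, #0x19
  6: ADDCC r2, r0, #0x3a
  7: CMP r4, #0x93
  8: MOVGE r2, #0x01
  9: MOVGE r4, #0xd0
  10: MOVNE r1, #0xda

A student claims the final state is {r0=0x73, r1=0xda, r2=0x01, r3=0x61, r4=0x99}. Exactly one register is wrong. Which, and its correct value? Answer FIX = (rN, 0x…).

FIX = (r4, 0xd0)

0: ✓ CMP  NZCV=1000
1: ✓ ADDCC  r4←0x40
2: ✓ ADDMI  r0←0x73
3: ✓ CMP  NZCV=0010
4: ✓ SUBNE  r2←0xf2
5: · SUBLS
6: · ADDCC
7: ✓ CMP  NZCV=1001
8: ✓ MOVGE  r2←0x01
9: ✓ MOVGE  r4←0xd0
10: ✓ MOVNE  r1←0xda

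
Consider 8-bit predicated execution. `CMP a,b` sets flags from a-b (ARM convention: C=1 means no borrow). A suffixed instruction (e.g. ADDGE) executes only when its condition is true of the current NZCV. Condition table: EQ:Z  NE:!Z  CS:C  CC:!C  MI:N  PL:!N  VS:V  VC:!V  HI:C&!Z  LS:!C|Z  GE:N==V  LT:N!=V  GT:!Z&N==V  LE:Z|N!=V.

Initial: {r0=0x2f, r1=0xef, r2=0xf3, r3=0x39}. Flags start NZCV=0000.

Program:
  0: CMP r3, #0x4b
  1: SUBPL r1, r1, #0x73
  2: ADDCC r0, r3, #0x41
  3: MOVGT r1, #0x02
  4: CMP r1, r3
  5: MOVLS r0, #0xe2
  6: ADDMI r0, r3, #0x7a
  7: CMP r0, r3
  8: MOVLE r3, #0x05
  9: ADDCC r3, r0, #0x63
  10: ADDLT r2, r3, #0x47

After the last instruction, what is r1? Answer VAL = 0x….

VAL = 0xef

[0] flags=1000 → (cmp)
[1] flags=1000 PL?F → skip
[2] flags=1000 CC?T → r0=0x7a
[3] flags=1000 GT?F → skip
[4] flags=1010 → (cmp)
[5] flags=1010 LS?F → skip
[6] flags=1010 MI?T → r0=0xb3
[7] flags=0011 → (cmp)
[8] flags=0011 LE?T → r3=0x05
[9] flags=0011 CC?F → skip
[10] flags=0011 LT?T → r2=0x4c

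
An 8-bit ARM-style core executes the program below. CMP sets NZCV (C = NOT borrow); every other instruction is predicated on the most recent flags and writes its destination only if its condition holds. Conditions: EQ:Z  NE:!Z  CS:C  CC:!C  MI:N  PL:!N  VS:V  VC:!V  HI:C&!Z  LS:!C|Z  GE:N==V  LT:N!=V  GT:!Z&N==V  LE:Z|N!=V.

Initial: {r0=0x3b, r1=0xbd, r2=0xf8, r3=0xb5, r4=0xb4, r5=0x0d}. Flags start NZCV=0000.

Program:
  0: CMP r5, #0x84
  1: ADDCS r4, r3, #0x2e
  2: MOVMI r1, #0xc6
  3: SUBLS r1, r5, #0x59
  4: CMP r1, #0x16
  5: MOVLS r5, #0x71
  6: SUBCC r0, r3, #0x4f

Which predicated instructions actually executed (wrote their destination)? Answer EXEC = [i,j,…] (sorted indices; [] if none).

0: ✓ CMP  NZCV=1001
1: · ADDCS
2: ✓ MOVMI  r1←0xc6
3: ✓ SUBLS  r1←0xb4
4: ✓ CMP  NZCV=1010
5: · MOVLS
6: · SUBCC

EXEC = [2,3]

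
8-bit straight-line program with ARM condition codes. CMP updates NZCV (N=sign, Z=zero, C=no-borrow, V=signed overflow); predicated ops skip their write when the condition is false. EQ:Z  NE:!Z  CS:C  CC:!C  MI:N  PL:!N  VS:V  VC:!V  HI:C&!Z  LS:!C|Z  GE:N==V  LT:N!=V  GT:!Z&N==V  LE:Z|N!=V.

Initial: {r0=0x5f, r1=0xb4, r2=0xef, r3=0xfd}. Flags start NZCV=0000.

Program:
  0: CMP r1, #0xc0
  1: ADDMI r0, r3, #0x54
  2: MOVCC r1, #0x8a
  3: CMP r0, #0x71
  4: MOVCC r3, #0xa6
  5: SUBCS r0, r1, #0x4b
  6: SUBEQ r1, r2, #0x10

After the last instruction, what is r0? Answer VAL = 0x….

[0] flags=1000 → (cmp)
[1] flags=1000 MI?T → r0=0x51
[2] flags=1000 CC?T → r1=0x8a
[3] flags=1000 → (cmp)
[4] flags=1000 CC?T → r3=0xa6
[5] flags=1000 CS?F → skip
[6] flags=1000 EQ?F → skip

VAL = 0x51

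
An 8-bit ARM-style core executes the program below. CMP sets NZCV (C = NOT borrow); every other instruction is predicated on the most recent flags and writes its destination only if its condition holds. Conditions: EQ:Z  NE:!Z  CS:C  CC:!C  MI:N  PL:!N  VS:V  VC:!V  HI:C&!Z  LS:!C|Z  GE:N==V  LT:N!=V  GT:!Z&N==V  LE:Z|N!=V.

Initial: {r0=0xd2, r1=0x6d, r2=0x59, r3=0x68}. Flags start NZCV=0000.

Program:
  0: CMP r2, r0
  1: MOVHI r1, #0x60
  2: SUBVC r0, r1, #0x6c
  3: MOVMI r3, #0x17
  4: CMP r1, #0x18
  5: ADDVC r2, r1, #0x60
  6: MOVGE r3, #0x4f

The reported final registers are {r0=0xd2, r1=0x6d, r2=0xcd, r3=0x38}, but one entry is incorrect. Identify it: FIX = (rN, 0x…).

FIX = (r3, 0x4f)

0: ✓ CMP  NZCV=1001
1: · MOVHI
2: · SUBVC
3: ✓ MOVMI  r3←0x17
4: ✓ CMP  NZCV=0010
5: ✓ ADDVC  r2←0xcd
6: ✓ MOVGE  r3←0x4f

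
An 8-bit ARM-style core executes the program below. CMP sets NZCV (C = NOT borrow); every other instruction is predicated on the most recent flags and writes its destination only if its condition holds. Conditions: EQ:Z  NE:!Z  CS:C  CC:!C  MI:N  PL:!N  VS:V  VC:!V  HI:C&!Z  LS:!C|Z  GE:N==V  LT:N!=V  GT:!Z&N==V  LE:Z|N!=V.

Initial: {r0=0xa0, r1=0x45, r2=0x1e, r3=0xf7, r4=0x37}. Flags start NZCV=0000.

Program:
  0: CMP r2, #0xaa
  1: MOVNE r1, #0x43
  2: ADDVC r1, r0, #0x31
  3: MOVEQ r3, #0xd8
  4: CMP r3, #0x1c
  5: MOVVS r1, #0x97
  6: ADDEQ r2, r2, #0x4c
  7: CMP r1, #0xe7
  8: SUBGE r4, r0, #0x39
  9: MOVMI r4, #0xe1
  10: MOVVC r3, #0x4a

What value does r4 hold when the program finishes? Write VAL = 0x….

0: ✓ CMP  NZCV=0000
1: ✓ MOVNE  r1←0x43
2: ✓ ADDVC  r1←0xd1
3: · MOVEQ
4: ✓ CMP  NZCV=1010
5: · MOVVS
6: · ADDEQ
7: ✓ CMP  NZCV=1000
8: · SUBGE
9: ✓ MOVMI  r4←0xe1
10: ✓ MOVVC  r3←0x4a

VAL = 0xe1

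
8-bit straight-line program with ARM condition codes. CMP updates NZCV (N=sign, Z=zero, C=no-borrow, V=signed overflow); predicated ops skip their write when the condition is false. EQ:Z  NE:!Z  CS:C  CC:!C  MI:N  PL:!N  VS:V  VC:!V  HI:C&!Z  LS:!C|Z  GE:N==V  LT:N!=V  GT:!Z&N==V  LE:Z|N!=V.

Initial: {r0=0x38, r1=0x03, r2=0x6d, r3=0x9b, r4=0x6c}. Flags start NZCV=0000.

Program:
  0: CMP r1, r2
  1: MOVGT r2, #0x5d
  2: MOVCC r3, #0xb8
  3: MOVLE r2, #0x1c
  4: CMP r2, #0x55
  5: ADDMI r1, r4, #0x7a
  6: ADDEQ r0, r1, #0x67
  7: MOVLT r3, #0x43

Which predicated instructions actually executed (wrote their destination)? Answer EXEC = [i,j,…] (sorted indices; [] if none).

0: ✓ CMP  NZCV=1000
1: · MOVGT
2: ✓ MOVCC  r3←0xb8
3: ✓ MOVLE  r2←0x1c
4: ✓ CMP  NZCV=1000
5: ✓ ADDMI  r1←0xe6
6: · ADDEQ
7: ✓ MOVLT  r3←0x43

EXEC = [2,3,5,7]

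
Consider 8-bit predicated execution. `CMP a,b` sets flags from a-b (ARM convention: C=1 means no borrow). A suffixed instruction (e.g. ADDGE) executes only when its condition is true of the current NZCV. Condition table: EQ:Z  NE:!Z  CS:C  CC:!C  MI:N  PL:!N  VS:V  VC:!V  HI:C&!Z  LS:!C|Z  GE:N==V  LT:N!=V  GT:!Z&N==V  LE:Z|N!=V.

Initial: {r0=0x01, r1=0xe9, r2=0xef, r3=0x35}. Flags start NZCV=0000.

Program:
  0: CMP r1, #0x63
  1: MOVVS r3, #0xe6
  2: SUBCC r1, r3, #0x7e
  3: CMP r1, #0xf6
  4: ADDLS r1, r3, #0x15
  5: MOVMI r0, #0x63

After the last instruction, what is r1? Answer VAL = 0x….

[0] flags=1010 → (cmp)
[1] flags=1010 VS?F → skip
[2] flags=1010 CC?F → skip
[3] flags=1000 → (cmp)
[4] flags=1000 LS?T → r1=0x4a
[5] flags=1000 MI?T → r0=0x63

VAL = 0x4a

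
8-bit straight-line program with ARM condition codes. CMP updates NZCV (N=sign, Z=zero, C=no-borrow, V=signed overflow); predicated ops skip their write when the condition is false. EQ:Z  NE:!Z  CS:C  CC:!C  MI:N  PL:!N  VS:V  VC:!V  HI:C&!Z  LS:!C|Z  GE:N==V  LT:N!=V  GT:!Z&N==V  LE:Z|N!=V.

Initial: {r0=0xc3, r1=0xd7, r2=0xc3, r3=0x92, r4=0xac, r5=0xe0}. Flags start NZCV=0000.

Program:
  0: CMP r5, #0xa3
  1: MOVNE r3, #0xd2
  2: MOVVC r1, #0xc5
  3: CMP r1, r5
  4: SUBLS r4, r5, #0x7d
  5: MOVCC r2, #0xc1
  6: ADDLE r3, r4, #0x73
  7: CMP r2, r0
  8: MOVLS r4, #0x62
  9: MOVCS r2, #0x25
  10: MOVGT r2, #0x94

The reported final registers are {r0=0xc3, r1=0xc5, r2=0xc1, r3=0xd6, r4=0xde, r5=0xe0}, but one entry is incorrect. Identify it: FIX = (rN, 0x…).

0: ✓ CMP  NZCV=0010
1: ✓ MOVNE  r3←0xd2
2: ✓ MOVVC  r1←0xc5
3: ✓ CMP  NZCV=1000
4: ✓ SUBLS  r4←0x63
5: ✓ MOVCC  r2←0xc1
6: ✓ ADDLE  r3←0xd6
7: ✓ CMP  NZCV=1000
8: ✓ MOVLS  r4←0x62
9: · MOVCS
10: · MOVGT

FIX = (r4, 0x62)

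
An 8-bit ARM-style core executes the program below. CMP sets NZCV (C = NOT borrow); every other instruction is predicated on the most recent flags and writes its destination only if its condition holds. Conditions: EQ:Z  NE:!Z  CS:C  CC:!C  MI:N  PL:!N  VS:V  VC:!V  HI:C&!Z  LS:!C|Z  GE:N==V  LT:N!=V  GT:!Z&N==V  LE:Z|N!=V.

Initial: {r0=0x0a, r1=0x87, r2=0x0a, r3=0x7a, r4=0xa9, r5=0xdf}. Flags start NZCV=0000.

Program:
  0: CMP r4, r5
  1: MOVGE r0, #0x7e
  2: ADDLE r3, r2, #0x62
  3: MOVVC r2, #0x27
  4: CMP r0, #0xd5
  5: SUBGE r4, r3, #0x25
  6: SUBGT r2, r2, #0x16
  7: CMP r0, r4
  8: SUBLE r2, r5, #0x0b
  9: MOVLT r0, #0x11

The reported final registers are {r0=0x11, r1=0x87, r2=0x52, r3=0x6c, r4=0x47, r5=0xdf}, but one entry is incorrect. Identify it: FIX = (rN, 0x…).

0: ✓ CMP  NZCV=1000
1: · MOVGE
2: ✓ ADDLE  r3←0x6c
3: ✓ MOVVC  r2←0x27
4: ✓ CMP  NZCV=0000
5: ✓ SUBGE  r4←0x47
6: ✓ SUBGT  r2←0x11
7: ✓ CMP  NZCV=1000
8: ✓ SUBLE  r2←0xd4
9: ✓ MOVLT  r0←0x11

FIX = (r2, 0xd4)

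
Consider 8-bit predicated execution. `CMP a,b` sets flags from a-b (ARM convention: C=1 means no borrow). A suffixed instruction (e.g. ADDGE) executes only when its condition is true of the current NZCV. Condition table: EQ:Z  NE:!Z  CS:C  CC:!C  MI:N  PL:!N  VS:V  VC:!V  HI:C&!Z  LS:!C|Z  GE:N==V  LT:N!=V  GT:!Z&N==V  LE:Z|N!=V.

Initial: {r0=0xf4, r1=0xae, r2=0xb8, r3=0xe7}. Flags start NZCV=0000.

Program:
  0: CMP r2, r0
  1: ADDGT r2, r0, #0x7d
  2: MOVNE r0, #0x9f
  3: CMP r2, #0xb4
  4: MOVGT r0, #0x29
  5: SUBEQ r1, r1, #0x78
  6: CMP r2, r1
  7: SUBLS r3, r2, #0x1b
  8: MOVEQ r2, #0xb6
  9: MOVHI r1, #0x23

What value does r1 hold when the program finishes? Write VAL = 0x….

VAL = 0x23

[0] flags=1000 → (cmp)
[1] flags=1000 GT?F → skip
[2] flags=1000 NE?T → r0=0x9f
[3] flags=0010 → (cmp)
[4] flags=0010 GT?T → r0=0x29
[5] flags=0010 EQ?F → skip
[6] flags=0010 → (cmp)
[7] flags=0010 LS?F → skip
[8] flags=0010 EQ?F → skip
[9] flags=0010 HI?T → r1=0x23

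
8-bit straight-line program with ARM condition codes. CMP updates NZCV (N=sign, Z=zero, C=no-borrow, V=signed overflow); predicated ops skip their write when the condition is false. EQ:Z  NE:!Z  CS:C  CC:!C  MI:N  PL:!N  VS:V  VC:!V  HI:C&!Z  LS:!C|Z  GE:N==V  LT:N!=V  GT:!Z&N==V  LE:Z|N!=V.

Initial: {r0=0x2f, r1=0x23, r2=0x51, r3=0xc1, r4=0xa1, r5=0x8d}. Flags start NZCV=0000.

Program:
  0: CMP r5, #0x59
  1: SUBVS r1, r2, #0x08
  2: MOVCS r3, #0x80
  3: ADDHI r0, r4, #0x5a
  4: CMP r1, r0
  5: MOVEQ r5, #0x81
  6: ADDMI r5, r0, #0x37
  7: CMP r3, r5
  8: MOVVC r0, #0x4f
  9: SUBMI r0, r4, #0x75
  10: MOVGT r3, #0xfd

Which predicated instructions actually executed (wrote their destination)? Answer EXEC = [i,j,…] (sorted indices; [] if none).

EXEC = [1,2,3,8,9]

0: ✓ CMP  NZCV=0011
1: ✓ SUBVS  r1←0x49
2: ✓ MOVCS  r3←0x80
3: ✓ ADDHI  r0←0xfb
4: ✓ CMP  NZCV=0000
5: · MOVEQ
6: · ADDMI
7: ✓ CMP  NZCV=1000
8: ✓ MOVVC  r0←0x4f
9: ✓ SUBMI  r0←0x2c
10: · MOVGT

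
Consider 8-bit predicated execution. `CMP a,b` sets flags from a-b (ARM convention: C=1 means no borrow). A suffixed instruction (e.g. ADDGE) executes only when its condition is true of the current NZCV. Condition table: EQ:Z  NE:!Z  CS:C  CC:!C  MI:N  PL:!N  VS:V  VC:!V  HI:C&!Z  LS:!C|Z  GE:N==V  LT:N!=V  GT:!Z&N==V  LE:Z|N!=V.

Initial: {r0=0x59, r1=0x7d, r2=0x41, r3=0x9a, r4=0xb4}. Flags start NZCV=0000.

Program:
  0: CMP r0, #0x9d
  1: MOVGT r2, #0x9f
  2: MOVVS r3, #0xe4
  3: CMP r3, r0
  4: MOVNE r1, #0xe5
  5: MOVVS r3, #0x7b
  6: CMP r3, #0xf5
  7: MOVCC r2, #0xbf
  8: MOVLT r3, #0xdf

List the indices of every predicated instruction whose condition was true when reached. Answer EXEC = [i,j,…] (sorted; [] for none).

[0] flags=1001 → (cmp)
[1] flags=1001 GT?T → r2=0x9f
[2] flags=1001 VS?T → r3=0xe4
[3] flags=1010 → (cmp)
[4] flags=1010 NE?T → r1=0xe5
[5] flags=1010 VS?F → skip
[6] flags=1000 → (cmp)
[7] flags=1000 CC?T → r2=0xbf
[8] flags=1000 LT?T → r3=0xdf

EXEC = [1,2,4,7,8]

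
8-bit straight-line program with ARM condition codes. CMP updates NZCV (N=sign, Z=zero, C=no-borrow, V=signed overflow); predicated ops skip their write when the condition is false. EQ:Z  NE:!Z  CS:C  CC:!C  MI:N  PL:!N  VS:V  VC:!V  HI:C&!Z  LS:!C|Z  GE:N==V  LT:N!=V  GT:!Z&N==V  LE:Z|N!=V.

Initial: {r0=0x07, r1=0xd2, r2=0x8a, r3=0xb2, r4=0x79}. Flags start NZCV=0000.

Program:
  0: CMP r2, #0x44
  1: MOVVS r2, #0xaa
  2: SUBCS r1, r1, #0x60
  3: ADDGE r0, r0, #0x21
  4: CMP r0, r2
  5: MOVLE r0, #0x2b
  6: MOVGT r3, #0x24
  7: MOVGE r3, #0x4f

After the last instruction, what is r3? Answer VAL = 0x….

[0] flags=0011 → (cmp)
[1] flags=0011 VS?T → r2=0xaa
[2] flags=0011 CS?T → r1=0x72
[3] flags=0011 GE?F → skip
[4] flags=0000 → (cmp)
[5] flags=0000 LE?F → skip
[6] flags=0000 GT?T → r3=0x24
[7] flags=0000 GE?T → r3=0x4f

VAL = 0x4f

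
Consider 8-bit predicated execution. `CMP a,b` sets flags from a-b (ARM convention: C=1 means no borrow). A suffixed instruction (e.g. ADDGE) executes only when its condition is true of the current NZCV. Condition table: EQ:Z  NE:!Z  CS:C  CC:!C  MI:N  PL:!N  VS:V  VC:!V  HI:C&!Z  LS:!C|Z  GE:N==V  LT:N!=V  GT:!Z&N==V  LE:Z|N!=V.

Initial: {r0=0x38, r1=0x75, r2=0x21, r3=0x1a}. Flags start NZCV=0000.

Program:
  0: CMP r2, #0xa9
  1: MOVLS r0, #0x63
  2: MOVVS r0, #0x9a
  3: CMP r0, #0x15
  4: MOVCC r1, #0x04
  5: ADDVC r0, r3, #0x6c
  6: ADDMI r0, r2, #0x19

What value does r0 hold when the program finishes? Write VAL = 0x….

[0] flags=0000 → (cmp)
[1] flags=0000 LS?T → r0=0x63
[2] flags=0000 VS?F → skip
[3] flags=0010 → (cmp)
[4] flags=0010 CC?F → skip
[5] flags=0010 VC?T → r0=0x86
[6] flags=0010 MI?F → skip

VAL = 0x86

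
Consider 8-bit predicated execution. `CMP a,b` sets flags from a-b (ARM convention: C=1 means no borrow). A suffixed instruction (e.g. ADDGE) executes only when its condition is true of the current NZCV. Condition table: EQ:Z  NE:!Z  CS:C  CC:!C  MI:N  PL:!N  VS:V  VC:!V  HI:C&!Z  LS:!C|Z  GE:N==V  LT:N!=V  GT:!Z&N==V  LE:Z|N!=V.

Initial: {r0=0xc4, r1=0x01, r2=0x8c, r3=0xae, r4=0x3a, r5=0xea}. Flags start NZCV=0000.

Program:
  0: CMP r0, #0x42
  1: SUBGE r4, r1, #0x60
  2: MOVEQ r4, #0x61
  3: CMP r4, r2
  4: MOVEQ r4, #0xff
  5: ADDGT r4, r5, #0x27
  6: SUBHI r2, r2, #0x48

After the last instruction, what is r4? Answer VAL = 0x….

[0] flags=1010 → (cmp)
[1] flags=1010 GE?F → skip
[2] flags=1010 EQ?F → skip
[3] flags=1001 → (cmp)
[4] flags=1001 EQ?F → skip
[5] flags=1001 GT?T → r4=0x11
[6] flags=1001 HI?F → skip

VAL = 0x11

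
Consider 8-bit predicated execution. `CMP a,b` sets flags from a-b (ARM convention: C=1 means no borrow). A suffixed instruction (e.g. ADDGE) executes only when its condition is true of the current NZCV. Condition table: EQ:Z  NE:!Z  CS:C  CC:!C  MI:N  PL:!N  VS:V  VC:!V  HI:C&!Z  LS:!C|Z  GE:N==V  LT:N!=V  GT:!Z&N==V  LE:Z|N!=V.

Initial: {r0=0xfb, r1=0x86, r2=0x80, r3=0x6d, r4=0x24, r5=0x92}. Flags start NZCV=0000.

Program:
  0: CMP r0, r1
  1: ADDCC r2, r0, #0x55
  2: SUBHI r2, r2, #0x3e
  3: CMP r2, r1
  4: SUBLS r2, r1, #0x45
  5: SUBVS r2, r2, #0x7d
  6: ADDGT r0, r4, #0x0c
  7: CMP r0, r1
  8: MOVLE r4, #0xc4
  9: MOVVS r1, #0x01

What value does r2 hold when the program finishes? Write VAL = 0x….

VAL = 0xc4

[0] flags=0010 → (cmp)
[1] flags=0010 CC?F → skip
[2] flags=0010 HI?T → r2=0x42
[3] flags=1001 → (cmp)
[4] flags=1001 LS?T → r2=0x41
[5] flags=1001 VS?T → r2=0xc4
[6] flags=1001 GT?T → r0=0x30
[7] flags=1001 → (cmp)
[8] flags=1001 LE?F → skip
[9] flags=1001 VS?T → r1=0x01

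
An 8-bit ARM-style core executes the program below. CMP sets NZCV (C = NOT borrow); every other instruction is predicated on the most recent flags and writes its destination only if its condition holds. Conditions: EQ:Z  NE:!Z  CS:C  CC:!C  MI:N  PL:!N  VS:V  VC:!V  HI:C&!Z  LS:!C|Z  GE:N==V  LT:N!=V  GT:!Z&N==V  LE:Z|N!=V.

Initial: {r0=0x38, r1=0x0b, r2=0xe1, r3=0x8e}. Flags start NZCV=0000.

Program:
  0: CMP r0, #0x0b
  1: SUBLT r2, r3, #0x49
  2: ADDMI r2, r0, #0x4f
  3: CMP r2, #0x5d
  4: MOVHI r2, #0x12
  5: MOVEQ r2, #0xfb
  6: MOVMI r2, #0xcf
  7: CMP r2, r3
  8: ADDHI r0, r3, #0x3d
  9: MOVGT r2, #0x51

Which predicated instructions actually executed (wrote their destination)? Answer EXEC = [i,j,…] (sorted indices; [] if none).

EXEC = [4,6,8,9]

0: ✓ CMP  NZCV=0010
1: · SUBLT
2: · ADDMI
3: ✓ CMP  NZCV=1010
4: ✓ MOVHI  r2←0x12
5: · MOVEQ
6: ✓ MOVMI  r2←0xcf
7: ✓ CMP  NZCV=0010
8: ✓ ADDHI  r0←0xcb
9: ✓ MOVGT  r2←0x51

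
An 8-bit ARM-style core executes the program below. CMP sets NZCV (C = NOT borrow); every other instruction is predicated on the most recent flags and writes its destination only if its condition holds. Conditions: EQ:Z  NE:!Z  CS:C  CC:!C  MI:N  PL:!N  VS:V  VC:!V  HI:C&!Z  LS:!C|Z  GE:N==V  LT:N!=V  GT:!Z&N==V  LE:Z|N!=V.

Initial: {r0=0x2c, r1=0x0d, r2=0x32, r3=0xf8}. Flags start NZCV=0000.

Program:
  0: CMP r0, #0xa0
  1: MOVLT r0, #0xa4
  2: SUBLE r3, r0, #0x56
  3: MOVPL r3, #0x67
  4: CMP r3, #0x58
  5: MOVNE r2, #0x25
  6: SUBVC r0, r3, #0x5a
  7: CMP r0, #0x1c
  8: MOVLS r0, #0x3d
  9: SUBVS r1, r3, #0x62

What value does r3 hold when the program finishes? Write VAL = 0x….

0: ✓ CMP  NZCV=1001
1: · MOVLT
2: · SUBLE
3: · MOVPL
4: ✓ CMP  NZCV=1010
5: ✓ MOVNE  r2←0x25
6: ✓ SUBVC  r0←0x9e
7: ✓ CMP  NZCV=1010
8: · MOVLS
9: · SUBVS

VAL = 0xf8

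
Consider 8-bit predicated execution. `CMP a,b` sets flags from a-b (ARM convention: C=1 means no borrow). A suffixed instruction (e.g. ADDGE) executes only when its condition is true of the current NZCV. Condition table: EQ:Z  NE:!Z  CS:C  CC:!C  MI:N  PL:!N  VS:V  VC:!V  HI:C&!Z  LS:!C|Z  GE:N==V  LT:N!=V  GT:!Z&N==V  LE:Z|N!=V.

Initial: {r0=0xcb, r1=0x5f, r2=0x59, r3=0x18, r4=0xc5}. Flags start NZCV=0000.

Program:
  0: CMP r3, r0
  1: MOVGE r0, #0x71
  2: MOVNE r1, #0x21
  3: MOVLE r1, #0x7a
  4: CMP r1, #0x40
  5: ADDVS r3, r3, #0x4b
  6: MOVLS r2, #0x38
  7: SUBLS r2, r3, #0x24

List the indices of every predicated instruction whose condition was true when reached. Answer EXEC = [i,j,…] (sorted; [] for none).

[0] flags=0000 → (cmp)
[1] flags=0000 GE?T → r0=0x71
[2] flags=0000 NE?T → r1=0x21
[3] flags=0000 LE?F → skip
[4] flags=1000 → (cmp)
[5] flags=1000 VS?F → skip
[6] flags=1000 LS?T → r2=0x38
[7] flags=1000 LS?T → r2=0xf4

EXEC = [1,2,6,7]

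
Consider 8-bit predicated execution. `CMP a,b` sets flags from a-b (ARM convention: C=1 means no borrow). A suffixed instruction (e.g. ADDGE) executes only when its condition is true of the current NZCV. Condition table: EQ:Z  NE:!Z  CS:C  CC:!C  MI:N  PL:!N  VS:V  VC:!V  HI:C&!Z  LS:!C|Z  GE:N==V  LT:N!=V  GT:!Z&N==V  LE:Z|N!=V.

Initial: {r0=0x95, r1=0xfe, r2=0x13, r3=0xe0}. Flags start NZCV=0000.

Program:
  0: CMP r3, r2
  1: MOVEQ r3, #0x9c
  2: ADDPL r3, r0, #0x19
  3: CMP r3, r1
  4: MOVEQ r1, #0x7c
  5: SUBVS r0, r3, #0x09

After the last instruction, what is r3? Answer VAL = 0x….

[0] flags=1010 → (cmp)
[1] flags=1010 EQ?F → skip
[2] flags=1010 PL?F → skip
[3] flags=1000 → (cmp)
[4] flags=1000 EQ?F → skip
[5] flags=1000 VS?F → skip

VAL = 0xe0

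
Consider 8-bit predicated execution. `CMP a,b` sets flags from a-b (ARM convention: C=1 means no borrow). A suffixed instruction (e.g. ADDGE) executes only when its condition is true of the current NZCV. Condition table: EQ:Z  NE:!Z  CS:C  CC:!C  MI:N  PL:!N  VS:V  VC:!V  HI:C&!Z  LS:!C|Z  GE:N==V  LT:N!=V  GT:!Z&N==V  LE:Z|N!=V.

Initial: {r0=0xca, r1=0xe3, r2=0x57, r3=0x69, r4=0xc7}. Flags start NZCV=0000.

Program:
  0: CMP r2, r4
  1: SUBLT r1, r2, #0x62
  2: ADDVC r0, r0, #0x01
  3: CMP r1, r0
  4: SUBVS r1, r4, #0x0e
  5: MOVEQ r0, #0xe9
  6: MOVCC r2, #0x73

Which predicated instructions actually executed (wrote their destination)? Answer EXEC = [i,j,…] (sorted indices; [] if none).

EXEC = []

[0] flags=1001 → (cmp)
[1] flags=1001 LT?F → skip
[2] flags=1001 VC?F → skip
[3] flags=0010 → (cmp)
[4] flags=0010 VS?F → skip
[5] flags=0010 EQ?F → skip
[6] flags=0010 CC?F → skip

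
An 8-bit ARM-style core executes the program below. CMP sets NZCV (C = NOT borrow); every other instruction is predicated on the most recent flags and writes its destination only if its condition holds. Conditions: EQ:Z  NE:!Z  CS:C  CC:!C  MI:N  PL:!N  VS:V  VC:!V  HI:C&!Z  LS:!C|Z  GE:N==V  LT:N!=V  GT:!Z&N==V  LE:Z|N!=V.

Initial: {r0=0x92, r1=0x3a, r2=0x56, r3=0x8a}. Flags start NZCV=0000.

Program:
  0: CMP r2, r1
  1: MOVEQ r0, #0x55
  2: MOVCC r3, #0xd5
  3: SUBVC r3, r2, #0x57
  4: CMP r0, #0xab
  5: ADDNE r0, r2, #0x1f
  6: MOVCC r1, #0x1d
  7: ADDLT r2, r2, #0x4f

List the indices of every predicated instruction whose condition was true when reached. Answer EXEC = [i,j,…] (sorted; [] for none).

[0] flags=0010 → (cmp)
[1] flags=0010 EQ?F → skip
[2] flags=0010 CC?F → skip
[3] flags=0010 VC?T → r3=0xff
[4] flags=1000 → (cmp)
[5] flags=1000 NE?T → r0=0x75
[6] flags=1000 CC?T → r1=0x1d
[7] flags=1000 LT?T → r2=0xa5

EXEC = [3,5,6,7]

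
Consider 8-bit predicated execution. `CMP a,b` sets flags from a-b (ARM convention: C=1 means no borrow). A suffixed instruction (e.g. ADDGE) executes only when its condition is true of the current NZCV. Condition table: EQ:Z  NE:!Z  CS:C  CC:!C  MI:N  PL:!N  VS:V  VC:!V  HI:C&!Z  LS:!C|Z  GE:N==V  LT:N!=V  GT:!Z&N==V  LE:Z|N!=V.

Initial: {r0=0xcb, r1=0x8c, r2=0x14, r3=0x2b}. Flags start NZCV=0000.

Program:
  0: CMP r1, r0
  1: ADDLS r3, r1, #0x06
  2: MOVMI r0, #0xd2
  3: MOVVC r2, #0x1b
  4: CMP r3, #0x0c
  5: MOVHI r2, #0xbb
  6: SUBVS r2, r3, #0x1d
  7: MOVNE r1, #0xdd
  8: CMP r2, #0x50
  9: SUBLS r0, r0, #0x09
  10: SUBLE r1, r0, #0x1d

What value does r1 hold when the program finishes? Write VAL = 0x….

VAL = 0xb5

[0] flags=1000 → (cmp)
[1] flags=1000 LS?T → r3=0x92
[2] flags=1000 MI?T → r0=0xd2
[3] flags=1000 VC?T → r2=0x1b
[4] flags=1010 → (cmp)
[5] flags=1010 HI?T → r2=0xbb
[6] flags=1010 VS?F → skip
[7] flags=1010 NE?T → r1=0xdd
[8] flags=0011 → (cmp)
[9] flags=0011 LS?F → skip
[10] flags=0011 LE?T → r1=0xb5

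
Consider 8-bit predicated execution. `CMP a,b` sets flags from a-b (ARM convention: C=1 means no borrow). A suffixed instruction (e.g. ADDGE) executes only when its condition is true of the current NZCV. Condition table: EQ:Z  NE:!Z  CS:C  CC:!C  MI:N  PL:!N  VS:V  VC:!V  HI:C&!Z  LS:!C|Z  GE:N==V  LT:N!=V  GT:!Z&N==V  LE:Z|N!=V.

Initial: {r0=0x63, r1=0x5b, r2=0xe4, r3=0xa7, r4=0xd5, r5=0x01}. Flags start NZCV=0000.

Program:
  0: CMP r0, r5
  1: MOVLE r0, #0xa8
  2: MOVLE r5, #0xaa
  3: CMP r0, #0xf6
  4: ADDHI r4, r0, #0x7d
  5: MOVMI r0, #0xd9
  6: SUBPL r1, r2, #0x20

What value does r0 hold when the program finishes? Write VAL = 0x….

VAL = 0x63

0: ✓ CMP  NZCV=0010
1: · MOVLE
2: · MOVLE
3: ✓ CMP  NZCV=0000
4: · ADDHI
5: · MOVMI
6: ✓ SUBPL  r1←0xc4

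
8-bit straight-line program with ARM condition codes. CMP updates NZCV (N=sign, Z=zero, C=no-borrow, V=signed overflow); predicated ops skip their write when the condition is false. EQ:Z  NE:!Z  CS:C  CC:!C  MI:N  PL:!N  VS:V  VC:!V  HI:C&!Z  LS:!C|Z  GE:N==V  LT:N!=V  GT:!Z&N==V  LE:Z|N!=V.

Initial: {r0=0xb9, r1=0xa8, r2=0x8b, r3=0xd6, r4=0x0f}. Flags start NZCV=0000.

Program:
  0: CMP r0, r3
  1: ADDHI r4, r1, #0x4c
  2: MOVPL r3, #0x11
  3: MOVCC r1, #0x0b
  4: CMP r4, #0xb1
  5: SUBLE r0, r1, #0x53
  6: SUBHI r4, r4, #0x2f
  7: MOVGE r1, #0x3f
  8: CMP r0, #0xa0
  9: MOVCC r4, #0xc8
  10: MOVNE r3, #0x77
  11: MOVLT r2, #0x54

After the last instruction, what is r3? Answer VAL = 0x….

VAL = 0x77

0: ✓ CMP  NZCV=1000
1: · ADDHI
2: · MOVPL
3: ✓ MOVCC  r1←0x0b
4: ✓ CMP  NZCV=0000
5: · SUBLE
6: · SUBHI
7: ✓ MOVGE  r1←0x3f
8: ✓ CMP  NZCV=0010
9: · MOVCC
10: ✓ MOVNE  r3←0x77
11: · MOVLT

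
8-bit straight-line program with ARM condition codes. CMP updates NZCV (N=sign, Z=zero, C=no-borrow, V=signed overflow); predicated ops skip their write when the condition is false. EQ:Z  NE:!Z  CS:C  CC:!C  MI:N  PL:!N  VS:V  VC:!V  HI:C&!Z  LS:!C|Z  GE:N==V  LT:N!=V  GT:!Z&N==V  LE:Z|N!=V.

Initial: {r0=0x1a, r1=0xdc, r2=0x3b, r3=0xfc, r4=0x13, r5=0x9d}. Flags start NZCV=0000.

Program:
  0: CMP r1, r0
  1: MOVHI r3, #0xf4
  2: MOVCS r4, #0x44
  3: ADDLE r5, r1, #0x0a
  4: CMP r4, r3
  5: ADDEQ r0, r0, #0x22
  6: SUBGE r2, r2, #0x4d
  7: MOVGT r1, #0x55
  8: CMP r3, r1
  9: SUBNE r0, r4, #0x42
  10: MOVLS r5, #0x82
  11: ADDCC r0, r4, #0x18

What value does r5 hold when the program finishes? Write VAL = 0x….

VAL = 0xe6

0: ✓ CMP  NZCV=1010
1: ✓ MOVHI  r3←0xf4
2: ✓ MOVCS  r4←0x44
3: ✓ ADDLE  r5←0xe6
4: ✓ CMP  NZCV=0000
5: · ADDEQ
6: ✓ SUBGE  r2←0xee
7: ✓ MOVGT  r1←0x55
8: ✓ CMP  NZCV=1010
9: ✓ SUBNE  r0←0x02
10: · MOVLS
11: · ADDCC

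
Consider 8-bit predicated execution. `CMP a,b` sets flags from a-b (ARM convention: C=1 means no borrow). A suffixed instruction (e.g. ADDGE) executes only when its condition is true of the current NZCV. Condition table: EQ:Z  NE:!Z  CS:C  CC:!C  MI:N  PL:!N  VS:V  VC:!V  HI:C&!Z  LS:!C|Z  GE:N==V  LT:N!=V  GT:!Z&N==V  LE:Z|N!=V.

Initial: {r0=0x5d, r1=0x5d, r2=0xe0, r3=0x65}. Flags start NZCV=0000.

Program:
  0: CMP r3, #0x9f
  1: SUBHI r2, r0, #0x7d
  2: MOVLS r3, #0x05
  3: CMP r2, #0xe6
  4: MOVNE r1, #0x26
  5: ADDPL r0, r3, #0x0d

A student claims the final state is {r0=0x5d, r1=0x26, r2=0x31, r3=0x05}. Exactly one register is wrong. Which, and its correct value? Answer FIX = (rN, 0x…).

FIX = (r2, 0xe0)

0: ✓ CMP  NZCV=1001
1: · SUBHI
2: ✓ MOVLS  r3←0x05
3: ✓ CMP  NZCV=1000
4: ✓ MOVNE  r1←0x26
5: · ADDPL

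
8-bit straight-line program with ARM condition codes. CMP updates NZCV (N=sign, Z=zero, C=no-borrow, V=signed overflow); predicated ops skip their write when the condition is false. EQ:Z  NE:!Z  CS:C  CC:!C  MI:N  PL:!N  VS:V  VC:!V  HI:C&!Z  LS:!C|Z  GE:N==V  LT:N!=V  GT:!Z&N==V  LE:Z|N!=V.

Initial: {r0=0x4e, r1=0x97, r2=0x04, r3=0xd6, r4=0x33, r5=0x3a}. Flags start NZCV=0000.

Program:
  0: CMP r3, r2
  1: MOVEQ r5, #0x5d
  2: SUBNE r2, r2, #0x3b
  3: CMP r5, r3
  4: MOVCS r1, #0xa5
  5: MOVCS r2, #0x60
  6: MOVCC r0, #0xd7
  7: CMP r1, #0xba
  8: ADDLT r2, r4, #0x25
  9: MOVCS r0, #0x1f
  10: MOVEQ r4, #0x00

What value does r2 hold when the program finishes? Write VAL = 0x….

[0] flags=1010 → (cmp)
[1] flags=1010 EQ?F → skip
[2] flags=1010 NE?T → r2=0xc9
[3] flags=0000 → (cmp)
[4] flags=0000 CS?F → skip
[5] flags=0000 CS?F → skip
[6] flags=0000 CC?T → r0=0xd7
[7] flags=1000 → (cmp)
[8] flags=1000 LT?T → r2=0x58
[9] flags=1000 CS?F → skip
[10] flags=1000 EQ?F → skip

VAL = 0x58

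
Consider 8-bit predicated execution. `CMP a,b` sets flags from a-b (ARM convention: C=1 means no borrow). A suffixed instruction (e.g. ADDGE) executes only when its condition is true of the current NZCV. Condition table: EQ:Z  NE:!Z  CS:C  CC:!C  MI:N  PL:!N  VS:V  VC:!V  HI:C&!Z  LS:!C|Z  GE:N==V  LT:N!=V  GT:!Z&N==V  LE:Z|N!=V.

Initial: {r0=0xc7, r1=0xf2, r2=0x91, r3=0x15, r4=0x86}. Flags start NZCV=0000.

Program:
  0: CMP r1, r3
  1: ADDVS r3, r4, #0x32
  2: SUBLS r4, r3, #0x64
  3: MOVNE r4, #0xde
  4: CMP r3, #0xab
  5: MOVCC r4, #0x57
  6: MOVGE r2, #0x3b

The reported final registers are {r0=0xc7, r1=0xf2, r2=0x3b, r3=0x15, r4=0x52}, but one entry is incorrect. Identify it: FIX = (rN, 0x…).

0: ✓ CMP  NZCV=1010
1: · ADDVS
2: · SUBLS
3: ✓ MOVNE  r4←0xde
4: ✓ CMP  NZCV=0000
5: ✓ MOVCC  r4←0x57
6: ✓ MOVGE  r2←0x3b

FIX = (r4, 0x57)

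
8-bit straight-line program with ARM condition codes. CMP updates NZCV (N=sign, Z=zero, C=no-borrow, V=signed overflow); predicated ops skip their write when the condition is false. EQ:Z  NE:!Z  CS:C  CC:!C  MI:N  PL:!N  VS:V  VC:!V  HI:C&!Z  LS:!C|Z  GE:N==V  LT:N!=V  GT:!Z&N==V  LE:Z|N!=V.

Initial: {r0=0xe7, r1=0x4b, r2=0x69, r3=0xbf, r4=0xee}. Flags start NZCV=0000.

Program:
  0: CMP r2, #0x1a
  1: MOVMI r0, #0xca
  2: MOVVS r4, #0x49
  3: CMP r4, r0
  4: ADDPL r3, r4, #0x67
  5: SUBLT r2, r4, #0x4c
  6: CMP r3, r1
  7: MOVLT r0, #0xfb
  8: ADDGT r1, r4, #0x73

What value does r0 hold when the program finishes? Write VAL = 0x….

VAL = 0xe7

0: ✓ CMP  NZCV=0010
1: · MOVMI
2: · MOVVS
3: ✓ CMP  NZCV=0010
4: ✓ ADDPL  r3←0x55
5: · SUBLT
6: ✓ CMP  NZCV=0010
7: · MOVLT
8: ✓ ADDGT  r1←0x61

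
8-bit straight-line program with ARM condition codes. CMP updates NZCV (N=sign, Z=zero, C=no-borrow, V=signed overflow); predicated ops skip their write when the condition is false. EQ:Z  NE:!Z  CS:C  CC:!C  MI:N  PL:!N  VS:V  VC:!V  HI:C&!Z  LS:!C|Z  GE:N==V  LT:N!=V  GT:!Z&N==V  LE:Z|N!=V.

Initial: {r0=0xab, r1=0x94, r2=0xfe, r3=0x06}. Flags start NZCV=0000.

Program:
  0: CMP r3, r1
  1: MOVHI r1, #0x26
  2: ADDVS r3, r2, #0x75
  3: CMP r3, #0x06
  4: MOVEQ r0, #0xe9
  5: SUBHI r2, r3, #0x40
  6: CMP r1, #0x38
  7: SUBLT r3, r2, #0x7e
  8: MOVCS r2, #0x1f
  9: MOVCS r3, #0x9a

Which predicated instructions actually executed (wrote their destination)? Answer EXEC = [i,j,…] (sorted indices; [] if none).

EXEC = [4,7,8,9]

[0] flags=0000 → (cmp)
[1] flags=0000 HI?F → skip
[2] flags=0000 VS?F → skip
[3] flags=0110 → (cmp)
[4] flags=0110 EQ?T → r0=0xe9
[5] flags=0110 HI?F → skip
[6] flags=0011 → (cmp)
[7] flags=0011 LT?T → r3=0x80
[8] flags=0011 CS?T → r2=0x1f
[9] flags=0011 CS?T → r3=0x9a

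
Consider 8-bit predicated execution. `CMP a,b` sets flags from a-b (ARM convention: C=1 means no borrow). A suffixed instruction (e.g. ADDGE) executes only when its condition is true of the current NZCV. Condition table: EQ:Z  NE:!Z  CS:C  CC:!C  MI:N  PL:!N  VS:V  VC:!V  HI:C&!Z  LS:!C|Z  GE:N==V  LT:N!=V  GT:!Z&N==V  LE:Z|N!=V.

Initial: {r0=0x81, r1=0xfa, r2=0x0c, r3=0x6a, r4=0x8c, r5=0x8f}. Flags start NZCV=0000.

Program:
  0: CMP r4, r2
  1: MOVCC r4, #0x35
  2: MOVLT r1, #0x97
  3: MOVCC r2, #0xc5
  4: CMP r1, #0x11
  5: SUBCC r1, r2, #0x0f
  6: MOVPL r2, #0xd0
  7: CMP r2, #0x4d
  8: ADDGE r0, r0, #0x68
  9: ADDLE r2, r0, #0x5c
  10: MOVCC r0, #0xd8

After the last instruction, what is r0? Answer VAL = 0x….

0: ✓ CMP  NZCV=1010
1: · MOVCC
2: ✓ MOVLT  r1←0x97
3: · MOVCC
4: ✓ CMP  NZCV=1010
5: · SUBCC
6: · MOVPL
7: ✓ CMP  NZCV=1000
8: · ADDGE
9: ✓ ADDLE  r2←0xdd
10: ✓ MOVCC  r0←0xd8

VAL = 0xd8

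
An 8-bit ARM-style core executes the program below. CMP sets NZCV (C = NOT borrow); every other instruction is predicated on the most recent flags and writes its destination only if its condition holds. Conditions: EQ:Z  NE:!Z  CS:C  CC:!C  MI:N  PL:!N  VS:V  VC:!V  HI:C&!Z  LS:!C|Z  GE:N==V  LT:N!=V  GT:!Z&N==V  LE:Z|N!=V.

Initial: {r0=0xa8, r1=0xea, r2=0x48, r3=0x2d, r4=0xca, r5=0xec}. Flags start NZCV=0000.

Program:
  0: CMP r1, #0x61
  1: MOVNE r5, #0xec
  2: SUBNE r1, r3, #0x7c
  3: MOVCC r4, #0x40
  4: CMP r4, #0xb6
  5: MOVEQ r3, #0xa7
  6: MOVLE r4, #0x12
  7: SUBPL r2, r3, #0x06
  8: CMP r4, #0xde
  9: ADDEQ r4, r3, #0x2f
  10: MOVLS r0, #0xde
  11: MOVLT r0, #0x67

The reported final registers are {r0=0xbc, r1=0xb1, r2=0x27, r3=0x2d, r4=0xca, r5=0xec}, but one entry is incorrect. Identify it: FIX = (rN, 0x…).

FIX = (r0, 0x67)

[0] flags=1010 → (cmp)
[1] flags=1010 NE?T → r5=0xec
[2] flags=1010 NE?T → r1=0xb1
[3] flags=1010 CC?F → skip
[4] flags=0010 → (cmp)
[5] flags=0010 EQ?F → skip
[6] flags=0010 LE?F → skip
[7] flags=0010 PL?T → r2=0x27
[8] flags=1000 → (cmp)
[9] flags=1000 EQ?F → skip
[10] flags=1000 LS?T → r0=0xde
[11] flags=1000 LT?T → r0=0x67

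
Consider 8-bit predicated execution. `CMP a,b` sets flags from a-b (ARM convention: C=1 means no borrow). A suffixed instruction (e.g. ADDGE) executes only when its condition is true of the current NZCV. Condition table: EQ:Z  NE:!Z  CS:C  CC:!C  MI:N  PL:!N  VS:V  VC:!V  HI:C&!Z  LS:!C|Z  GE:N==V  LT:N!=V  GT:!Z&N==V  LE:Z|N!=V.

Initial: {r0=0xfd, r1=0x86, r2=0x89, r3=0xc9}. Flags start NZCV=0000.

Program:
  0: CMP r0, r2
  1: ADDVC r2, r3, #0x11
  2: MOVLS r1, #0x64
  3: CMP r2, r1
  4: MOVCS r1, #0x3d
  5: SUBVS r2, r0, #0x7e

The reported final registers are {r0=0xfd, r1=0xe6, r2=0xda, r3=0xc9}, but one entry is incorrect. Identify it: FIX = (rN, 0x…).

FIX = (r1, 0x3d)

0: ✓ CMP  NZCV=0010
1: ✓ ADDVC  r2←0xda
2: · MOVLS
3: ✓ CMP  NZCV=0010
4: ✓ MOVCS  r1←0x3d
5: · SUBVS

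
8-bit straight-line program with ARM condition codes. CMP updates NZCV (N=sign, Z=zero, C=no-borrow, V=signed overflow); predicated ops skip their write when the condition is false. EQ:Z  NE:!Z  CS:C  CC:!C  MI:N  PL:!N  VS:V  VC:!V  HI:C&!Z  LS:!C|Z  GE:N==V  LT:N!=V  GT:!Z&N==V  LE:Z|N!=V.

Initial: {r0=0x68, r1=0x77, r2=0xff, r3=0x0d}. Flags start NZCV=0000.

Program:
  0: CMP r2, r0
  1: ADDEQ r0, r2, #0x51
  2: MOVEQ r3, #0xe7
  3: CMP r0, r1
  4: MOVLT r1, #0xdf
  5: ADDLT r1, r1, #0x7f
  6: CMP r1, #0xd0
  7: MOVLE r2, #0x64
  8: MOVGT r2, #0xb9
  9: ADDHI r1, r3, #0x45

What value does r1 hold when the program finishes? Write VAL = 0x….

VAL = 0x5e

[0] flags=1010 → (cmp)
[1] flags=1010 EQ?F → skip
[2] flags=1010 EQ?F → skip
[3] flags=1000 → (cmp)
[4] flags=1000 LT?T → r1=0xdf
[5] flags=1000 LT?T → r1=0x5e
[6] flags=1001 → (cmp)
[7] flags=1001 LE?F → skip
[8] flags=1001 GT?T → r2=0xb9
[9] flags=1001 HI?F → skip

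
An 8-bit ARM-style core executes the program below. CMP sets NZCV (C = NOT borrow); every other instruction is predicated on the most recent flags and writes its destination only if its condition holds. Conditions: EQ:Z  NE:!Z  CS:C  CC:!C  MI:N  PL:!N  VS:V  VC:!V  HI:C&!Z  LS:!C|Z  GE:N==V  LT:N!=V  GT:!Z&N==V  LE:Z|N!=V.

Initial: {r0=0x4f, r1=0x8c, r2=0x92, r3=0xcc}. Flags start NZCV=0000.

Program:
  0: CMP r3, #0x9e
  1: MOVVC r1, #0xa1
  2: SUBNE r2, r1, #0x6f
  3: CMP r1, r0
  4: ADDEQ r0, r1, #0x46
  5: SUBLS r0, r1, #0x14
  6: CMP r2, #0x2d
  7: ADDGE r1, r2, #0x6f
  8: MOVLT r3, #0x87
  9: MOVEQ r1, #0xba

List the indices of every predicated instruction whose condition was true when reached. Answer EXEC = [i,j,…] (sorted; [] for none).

0: ✓ CMP  NZCV=0010
1: ✓ MOVVC  r1←0xa1
2: ✓ SUBNE  r2←0x32
3: ✓ CMP  NZCV=0011
4: · ADDEQ
5: · SUBLS
6: ✓ CMP  NZCV=0010
7: ✓ ADDGE  r1←0xa1
8: · MOVLT
9: · MOVEQ

EXEC = [1,2,7]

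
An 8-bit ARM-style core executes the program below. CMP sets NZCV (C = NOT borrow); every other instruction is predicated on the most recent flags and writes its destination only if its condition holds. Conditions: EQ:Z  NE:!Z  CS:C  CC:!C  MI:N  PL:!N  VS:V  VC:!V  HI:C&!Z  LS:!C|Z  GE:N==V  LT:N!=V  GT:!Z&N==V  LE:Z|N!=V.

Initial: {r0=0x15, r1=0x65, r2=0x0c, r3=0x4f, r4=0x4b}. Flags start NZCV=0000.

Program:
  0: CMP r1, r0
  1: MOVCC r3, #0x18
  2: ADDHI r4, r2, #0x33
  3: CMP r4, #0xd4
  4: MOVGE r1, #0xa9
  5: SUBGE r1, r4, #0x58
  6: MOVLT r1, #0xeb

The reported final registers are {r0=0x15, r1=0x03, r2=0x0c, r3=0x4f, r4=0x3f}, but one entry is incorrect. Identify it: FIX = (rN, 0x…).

FIX = (r1, 0xe7)

0: ✓ CMP  NZCV=0010
1: · MOVCC
2: ✓ ADDHI  r4←0x3f
3: ✓ CMP  NZCV=0000
4: ✓ MOVGE  r1←0xa9
5: ✓ SUBGE  r1←0xe7
6: · MOVLT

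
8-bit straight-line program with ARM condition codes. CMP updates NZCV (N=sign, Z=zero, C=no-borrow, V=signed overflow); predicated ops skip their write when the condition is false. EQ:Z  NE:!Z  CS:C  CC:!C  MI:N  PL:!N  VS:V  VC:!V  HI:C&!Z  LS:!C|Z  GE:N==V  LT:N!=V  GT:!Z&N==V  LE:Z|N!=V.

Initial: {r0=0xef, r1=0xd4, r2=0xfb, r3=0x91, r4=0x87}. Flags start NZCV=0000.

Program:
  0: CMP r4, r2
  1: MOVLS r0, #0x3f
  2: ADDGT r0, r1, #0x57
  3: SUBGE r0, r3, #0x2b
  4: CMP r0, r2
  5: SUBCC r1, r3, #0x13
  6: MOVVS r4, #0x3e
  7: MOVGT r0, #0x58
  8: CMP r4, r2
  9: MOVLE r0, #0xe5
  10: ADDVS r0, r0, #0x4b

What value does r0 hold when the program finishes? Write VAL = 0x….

0: ✓ CMP  NZCV=1000
1: ✓ MOVLS  r0←0x3f
2: · ADDGT
3: · SUBGE
4: ✓ CMP  NZCV=0000
5: ✓ SUBCC  r1←0x7e
6: · MOVVS
7: ✓ MOVGT  r0←0x58
8: ✓ CMP  NZCV=1000
9: ✓ MOVLE  r0←0xe5
10: · ADDVS

VAL = 0xe5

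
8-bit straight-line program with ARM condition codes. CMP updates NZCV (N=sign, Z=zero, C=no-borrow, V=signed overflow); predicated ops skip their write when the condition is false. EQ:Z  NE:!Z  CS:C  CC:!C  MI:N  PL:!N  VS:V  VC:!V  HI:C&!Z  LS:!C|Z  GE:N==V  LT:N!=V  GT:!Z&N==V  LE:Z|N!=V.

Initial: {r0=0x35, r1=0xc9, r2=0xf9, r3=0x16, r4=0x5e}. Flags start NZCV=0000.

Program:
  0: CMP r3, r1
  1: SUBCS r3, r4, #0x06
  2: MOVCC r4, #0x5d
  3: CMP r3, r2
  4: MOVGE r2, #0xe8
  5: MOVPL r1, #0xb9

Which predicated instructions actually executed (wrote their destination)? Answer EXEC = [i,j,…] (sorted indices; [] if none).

EXEC = [2,4,5]

[0] flags=0000 → (cmp)
[1] flags=0000 CS?F → skip
[2] flags=0000 CC?T → r4=0x5d
[3] flags=0000 → (cmp)
[4] flags=0000 GE?T → r2=0xe8
[5] flags=0000 PL?T → r1=0xb9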